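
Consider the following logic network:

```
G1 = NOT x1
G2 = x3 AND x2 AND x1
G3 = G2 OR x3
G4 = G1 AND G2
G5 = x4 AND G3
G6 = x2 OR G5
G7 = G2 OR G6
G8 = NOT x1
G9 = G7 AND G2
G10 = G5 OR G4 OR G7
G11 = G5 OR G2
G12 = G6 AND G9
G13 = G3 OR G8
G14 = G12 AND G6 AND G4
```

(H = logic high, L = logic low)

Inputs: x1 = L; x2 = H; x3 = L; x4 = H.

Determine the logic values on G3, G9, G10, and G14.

G3 = L; G9 = L; G10 = H; G14 = L

G1 = NOT x1 = NOT L = H
G2 = x3 AND x2 AND x1 = L AND H AND L = L
G3 = G2 OR x3 = L OR L = L
G4 = G1 AND G2 = H AND L = L
G5 = x4 AND G3 = H AND L = L
G6 = x2 OR G5 = H OR L = H
G7 = G2 OR G6 = L OR H = H
G9 = G7 AND G2 = H AND L = L
G10 = G5 OR G4 OR G7 = L OR L OR H = H
G12 = G6 AND G9 = H AND L = L
G14 = G12 AND G6 AND G4 = L AND H AND L = L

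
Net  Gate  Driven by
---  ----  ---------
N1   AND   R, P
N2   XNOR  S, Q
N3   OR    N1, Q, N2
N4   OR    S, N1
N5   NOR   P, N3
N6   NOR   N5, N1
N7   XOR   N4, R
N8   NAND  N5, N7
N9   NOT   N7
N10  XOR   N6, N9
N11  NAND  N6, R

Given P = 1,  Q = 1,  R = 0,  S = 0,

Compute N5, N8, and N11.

N5 = 0, N8 = 1, N11 = 1

N1 = R AND P = 0 AND 1 = 0
N2 = S XNOR Q = 0 XNOR 1 = 0
N3 = N1 OR Q OR N2 = 0 OR 1 OR 0 = 1
N4 = S OR N1 = 0 OR 0 = 0
N5 = P NOR N3 = 1 NOR 1 = 0
N6 = N5 NOR N1 = 0 NOR 0 = 1
N7 = N4 XOR R = 0 XOR 0 = 0
N8 = N5 NAND N7 = 0 NAND 0 = 1
N11 = N6 NAND R = 1 NAND 0 = 1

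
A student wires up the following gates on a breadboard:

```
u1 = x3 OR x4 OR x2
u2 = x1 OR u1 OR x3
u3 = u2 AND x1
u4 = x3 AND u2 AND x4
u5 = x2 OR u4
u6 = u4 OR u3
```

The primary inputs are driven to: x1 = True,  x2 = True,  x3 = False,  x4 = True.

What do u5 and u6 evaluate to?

u1 = x3 OR x4 OR x2 = False OR True OR True = True
u2 = x1 OR u1 OR x3 = True OR True OR False = True
u3 = u2 AND x1 = True AND True = True
u4 = x3 AND u2 AND x4 = False AND True AND True = False
u5 = x2 OR u4 = True OR False = True
u6 = u4 OR u3 = False OR True = True

u5 = True, u6 = True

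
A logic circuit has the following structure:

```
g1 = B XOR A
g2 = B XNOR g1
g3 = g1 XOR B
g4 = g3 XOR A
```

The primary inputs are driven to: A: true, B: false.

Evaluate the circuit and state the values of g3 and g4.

g3 = true; g4 = false

g1 = B XOR A = false XOR true = true
g3 = g1 XOR B = true XOR false = true
g4 = g3 XOR A = true XOR true = false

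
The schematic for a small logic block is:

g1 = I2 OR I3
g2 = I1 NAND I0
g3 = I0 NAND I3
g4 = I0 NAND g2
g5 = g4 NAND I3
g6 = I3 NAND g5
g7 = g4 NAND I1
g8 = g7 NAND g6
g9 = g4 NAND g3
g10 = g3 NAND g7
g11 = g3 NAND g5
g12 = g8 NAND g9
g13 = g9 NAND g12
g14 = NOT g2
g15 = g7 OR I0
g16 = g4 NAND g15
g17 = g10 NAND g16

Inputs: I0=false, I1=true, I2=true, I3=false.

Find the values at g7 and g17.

g2 = I1 NAND I0 = true NAND false = true
g3 = I0 NAND I3 = false NAND false = true
g4 = I0 NAND g2 = false NAND true = true
g7 = g4 NAND I1 = true NAND true = false
g10 = g3 NAND g7 = true NAND false = true
g15 = g7 OR I0 = false OR false = false
g16 = g4 NAND g15 = true NAND false = true
g17 = g10 NAND g16 = true NAND true = false

g7 = false  g17 = false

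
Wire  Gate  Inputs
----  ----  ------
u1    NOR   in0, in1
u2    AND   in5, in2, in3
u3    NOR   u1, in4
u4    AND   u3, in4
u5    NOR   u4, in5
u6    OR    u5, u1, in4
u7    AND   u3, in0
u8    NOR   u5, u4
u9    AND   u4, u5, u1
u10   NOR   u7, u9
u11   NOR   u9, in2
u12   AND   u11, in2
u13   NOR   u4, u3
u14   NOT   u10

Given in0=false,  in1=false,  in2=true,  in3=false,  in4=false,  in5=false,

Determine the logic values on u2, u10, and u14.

u2 = false, u10 = true, u14 = false

u1 = in0 NOR in1 = false NOR false = true
u2 = in5 AND in2 AND in3 = false AND true AND false = false
u3 = u1 NOR in4 = true NOR false = false
u4 = u3 AND in4 = false AND false = false
u5 = u4 NOR in5 = false NOR false = true
u7 = u3 AND in0 = false AND false = false
u9 = u4 AND u5 AND u1 = false AND true AND true = false
u10 = u7 NOR u9 = false NOR false = true
u14 = NOT u10 = NOT true = false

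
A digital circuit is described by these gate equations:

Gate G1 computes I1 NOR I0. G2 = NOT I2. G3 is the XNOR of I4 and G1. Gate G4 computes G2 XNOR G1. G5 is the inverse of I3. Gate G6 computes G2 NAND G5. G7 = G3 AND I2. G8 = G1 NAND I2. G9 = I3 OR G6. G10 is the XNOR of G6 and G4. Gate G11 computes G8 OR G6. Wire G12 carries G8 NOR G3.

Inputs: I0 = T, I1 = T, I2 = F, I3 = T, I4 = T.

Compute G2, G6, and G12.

G2 = T; G6 = T; G12 = F

G1 = I1 NOR I0 = T NOR T = F
G2 = NOT I2 = NOT F = T
G3 = I4 XNOR G1 = T XNOR F = F
G5 = NOT I3 = NOT T = F
G6 = G2 NAND G5 = T NAND F = T
G8 = G1 NAND I2 = F NAND F = T
G12 = G8 NOR G3 = T NOR F = F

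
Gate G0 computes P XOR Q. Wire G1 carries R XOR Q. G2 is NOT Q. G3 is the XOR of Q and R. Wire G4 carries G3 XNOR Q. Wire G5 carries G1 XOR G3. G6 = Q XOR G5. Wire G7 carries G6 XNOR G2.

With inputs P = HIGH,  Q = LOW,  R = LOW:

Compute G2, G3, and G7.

G1 = R XOR Q = LOW XOR LOW = LOW
G2 = NOT Q = NOT LOW = HIGH
G3 = Q XOR R = LOW XOR LOW = LOW
G5 = G1 XOR G3 = LOW XOR LOW = LOW
G6 = Q XOR G5 = LOW XOR LOW = LOW
G7 = G6 XNOR G2 = LOW XNOR HIGH = LOW

G2 = HIGH, G3 = LOW, G7 = LOW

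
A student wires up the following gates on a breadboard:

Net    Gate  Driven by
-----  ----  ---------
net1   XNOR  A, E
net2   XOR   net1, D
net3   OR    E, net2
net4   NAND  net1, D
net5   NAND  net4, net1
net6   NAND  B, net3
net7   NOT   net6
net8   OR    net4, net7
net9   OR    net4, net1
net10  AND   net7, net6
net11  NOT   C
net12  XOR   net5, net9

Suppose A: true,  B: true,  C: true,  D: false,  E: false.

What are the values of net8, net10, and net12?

net8 = true, net10 = false, net12 = false

net1 = A XNOR E = true XNOR false = false
net2 = net1 XOR D = false XOR false = false
net3 = E OR net2 = false OR false = false
net4 = net1 NAND D = false NAND false = true
net5 = net4 NAND net1 = true NAND false = true
net6 = B NAND net3 = true NAND false = true
net7 = NOT net6 = NOT true = false
net8 = net4 OR net7 = true OR false = true
net9 = net4 OR net1 = true OR false = true
net10 = net7 AND net6 = false AND true = false
net12 = net5 XOR net9 = true XOR true = false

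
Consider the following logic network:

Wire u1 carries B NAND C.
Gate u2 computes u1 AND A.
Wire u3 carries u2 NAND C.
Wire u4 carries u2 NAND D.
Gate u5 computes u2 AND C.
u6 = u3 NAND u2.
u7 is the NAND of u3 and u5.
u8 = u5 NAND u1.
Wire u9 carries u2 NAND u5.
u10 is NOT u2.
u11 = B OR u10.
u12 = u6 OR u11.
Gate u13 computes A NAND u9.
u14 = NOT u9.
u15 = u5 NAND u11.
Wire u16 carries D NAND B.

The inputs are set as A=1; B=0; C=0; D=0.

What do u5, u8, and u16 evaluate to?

u5 = 0, u8 = 1, u16 = 1

u1 = B NAND C = 0 NAND 0 = 1
u2 = u1 AND A = 1 AND 1 = 1
u5 = u2 AND C = 1 AND 0 = 0
u8 = u5 NAND u1 = 0 NAND 1 = 1
u16 = D NAND B = 0 NAND 0 = 1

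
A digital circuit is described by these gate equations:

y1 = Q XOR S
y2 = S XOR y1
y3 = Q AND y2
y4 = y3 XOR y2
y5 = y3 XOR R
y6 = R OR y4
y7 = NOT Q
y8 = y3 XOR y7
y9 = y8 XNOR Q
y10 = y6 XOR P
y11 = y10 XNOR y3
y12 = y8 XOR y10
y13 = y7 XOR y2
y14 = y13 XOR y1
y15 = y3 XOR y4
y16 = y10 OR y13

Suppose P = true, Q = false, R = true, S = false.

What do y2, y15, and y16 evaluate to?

y2 = false, y15 = false, y16 = true

y1 = Q XOR S = false XOR false = false
y2 = S XOR y1 = false XOR false = false
y3 = Q AND y2 = false AND false = false
y4 = y3 XOR y2 = false XOR false = false
y6 = R OR y4 = true OR false = true
y7 = NOT Q = NOT false = true
y10 = y6 XOR P = true XOR true = false
y13 = y7 XOR y2 = true XOR false = true
y15 = y3 XOR y4 = false XOR false = false
y16 = y10 OR y13 = false OR true = true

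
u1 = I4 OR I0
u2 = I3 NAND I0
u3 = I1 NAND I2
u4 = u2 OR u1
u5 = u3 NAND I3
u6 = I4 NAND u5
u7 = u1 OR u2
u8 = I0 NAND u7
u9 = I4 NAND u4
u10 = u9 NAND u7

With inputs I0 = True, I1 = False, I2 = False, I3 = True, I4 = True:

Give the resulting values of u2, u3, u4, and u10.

u2 = False; u3 = True; u4 = True; u10 = True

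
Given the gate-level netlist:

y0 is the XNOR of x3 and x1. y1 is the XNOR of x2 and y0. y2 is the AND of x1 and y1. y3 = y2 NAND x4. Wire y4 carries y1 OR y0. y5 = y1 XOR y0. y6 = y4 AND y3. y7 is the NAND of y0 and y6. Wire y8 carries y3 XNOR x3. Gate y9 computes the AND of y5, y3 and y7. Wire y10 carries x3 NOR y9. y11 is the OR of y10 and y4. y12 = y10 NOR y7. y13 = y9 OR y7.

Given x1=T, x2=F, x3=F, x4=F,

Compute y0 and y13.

y0 = x3 XNOR x1 = F XNOR T = F
y1 = x2 XNOR y0 = F XNOR F = T
y2 = x1 AND y1 = T AND T = T
y3 = y2 NAND x4 = T NAND F = T
y4 = y1 OR y0 = T OR F = T
y5 = y1 XOR y0 = T XOR F = T
y6 = y4 AND y3 = T AND T = T
y7 = y0 NAND y6 = F NAND T = T
y9 = y5 AND y3 AND y7 = T AND T AND T = T
y13 = y9 OR y7 = T OR T = T

y0 = F; y13 = T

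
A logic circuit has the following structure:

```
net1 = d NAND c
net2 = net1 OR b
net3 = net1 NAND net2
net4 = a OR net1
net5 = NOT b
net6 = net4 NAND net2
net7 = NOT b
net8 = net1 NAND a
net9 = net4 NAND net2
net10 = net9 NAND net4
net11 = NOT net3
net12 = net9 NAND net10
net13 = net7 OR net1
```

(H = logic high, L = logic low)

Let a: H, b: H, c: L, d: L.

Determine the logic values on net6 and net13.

net6 = L; net13 = H

net1 = d NAND c = L NAND L = H
net2 = net1 OR b = H OR H = H
net4 = a OR net1 = H OR H = H
net6 = net4 NAND net2 = H NAND H = L
net7 = NOT b = NOT H = L
net13 = net7 OR net1 = L OR H = H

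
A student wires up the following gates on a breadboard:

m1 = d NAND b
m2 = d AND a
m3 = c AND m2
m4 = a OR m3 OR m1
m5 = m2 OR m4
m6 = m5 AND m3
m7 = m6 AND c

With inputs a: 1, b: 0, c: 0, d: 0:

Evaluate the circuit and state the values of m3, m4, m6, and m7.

m1 = d NAND b = 0 NAND 0 = 1
m2 = d AND a = 0 AND 1 = 0
m3 = c AND m2 = 0 AND 0 = 0
m4 = a OR m3 OR m1 = 1 OR 0 OR 1 = 1
m5 = m2 OR m4 = 0 OR 1 = 1
m6 = m5 AND m3 = 1 AND 0 = 0
m7 = m6 AND c = 0 AND 0 = 0

m3 = 0, m4 = 1, m6 = 0, m7 = 0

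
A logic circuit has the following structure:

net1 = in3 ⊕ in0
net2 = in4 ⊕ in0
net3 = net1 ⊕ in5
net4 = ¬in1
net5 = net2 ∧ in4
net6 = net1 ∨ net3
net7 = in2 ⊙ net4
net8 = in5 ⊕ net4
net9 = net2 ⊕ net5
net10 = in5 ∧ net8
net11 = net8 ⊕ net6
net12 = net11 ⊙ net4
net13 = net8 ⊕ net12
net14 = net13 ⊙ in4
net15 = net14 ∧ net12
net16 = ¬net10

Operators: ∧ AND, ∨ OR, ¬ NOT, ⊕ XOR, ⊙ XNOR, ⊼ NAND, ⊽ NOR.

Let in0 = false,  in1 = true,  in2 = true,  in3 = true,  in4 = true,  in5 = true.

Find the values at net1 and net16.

net1 = true  net16 = false

net1 = in3 XOR in0 = true XOR false = true
net4 = NOT in1 = NOT true = false
net8 = in5 XOR net4 = true XOR false = true
net10 = in5 AND net8 = true AND true = true
net16 = NOT net10 = NOT true = false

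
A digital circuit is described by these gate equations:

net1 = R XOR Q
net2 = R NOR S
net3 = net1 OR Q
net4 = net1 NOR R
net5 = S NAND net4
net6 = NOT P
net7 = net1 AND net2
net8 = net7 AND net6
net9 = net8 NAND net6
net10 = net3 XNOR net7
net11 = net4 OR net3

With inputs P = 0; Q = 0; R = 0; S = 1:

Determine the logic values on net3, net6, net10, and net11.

net3 = 0, net6 = 1, net10 = 1, net11 = 1

net1 = R XOR Q = 0 XOR 0 = 0
net2 = R NOR S = 0 NOR 1 = 0
net3 = net1 OR Q = 0 OR 0 = 0
net4 = net1 NOR R = 0 NOR 0 = 1
net6 = NOT P = NOT 0 = 1
net7 = net1 AND net2 = 0 AND 0 = 0
net10 = net3 XNOR net7 = 0 XNOR 0 = 1
net11 = net4 OR net3 = 1 OR 0 = 1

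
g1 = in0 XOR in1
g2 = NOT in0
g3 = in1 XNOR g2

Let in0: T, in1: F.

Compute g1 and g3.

g1 = T; g3 = T

g1 = in0 XOR in1 = T XOR F = T
g2 = NOT in0 = NOT T = F
g3 = in1 XNOR g2 = F XNOR F = T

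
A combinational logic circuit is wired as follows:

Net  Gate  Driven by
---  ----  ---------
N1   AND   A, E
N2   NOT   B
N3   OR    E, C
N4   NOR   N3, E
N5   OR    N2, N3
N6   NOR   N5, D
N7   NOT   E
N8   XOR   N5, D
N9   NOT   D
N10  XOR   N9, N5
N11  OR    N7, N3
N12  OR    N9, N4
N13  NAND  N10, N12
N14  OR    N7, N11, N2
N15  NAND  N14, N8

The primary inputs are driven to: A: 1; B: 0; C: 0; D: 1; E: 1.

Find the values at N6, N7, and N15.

N6 = 0; N7 = 0; N15 = 1

N2 = NOT B = NOT 0 = 1
N3 = E OR C = 1 OR 0 = 1
N5 = N2 OR N3 = 1 OR 1 = 1
N6 = N5 NOR D = 1 NOR 1 = 0
N7 = NOT E = NOT 1 = 0
N8 = N5 XOR D = 1 XOR 1 = 0
N11 = N7 OR N3 = 0 OR 1 = 1
N14 = N7 OR N11 OR N2 = 0 OR 1 OR 1 = 1
N15 = N14 NAND N8 = 1 NAND 0 = 1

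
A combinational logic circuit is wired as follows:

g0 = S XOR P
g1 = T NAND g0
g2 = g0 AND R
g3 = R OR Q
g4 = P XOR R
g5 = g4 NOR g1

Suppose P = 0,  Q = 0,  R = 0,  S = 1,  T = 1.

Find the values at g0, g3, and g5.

g0 = 1, g3 = 0, g5 = 1

g0 = S XOR P = 1 XOR 0 = 1
g1 = T NAND g0 = 1 NAND 1 = 0
g3 = R OR Q = 0 OR 0 = 0
g4 = P XOR R = 0 XOR 0 = 0
g5 = g4 NOR g1 = 0 NOR 0 = 1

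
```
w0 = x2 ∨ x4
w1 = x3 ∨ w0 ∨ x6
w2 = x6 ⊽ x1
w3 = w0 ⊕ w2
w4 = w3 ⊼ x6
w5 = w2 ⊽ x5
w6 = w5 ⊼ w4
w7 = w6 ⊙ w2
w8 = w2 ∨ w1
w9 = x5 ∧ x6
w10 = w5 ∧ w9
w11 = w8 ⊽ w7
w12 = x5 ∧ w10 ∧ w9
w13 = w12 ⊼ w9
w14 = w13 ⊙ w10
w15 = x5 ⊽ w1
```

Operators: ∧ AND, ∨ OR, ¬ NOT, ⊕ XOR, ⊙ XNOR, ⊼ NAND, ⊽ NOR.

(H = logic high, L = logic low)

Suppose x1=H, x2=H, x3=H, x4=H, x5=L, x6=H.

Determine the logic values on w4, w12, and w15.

w0 = x2 OR x4 = H OR H = H
w1 = x3 OR w0 OR x6 = H OR H OR H = H
w2 = x6 NOR x1 = H NOR H = L
w3 = w0 XOR w2 = H XOR L = H
w4 = w3 NAND x6 = H NAND H = L
w5 = w2 NOR x5 = L NOR L = H
w9 = x5 AND x6 = L AND H = L
w10 = w5 AND w9 = H AND L = L
w12 = x5 AND w10 AND w9 = L AND L AND L = L
w15 = x5 NOR w1 = L NOR H = L

w4 = L  w12 = L  w15 = L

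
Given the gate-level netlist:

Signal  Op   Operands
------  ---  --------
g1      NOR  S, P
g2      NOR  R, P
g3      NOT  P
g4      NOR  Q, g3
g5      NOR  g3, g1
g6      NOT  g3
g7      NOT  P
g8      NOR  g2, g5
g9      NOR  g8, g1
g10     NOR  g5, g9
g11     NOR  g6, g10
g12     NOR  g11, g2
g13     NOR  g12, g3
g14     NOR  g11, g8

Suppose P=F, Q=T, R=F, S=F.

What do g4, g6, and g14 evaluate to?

g4 = F, g6 = F, g14 = T

g1 = S NOR P = F NOR F = T
g2 = R NOR P = F NOR F = T
g3 = NOT P = NOT F = T
g4 = Q NOR g3 = T NOR T = F
g5 = g3 NOR g1 = T NOR T = F
g6 = NOT g3 = NOT T = F
g8 = g2 NOR g5 = T NOR F = F
g9 = g8 NOR g1 = F NOR T = F
g10 = g5 NOR g9 = F NOR F = T
g11 = g6 NOR g10 = F NOR T = F
g14 = g11 NOR g8 = F NOR F = T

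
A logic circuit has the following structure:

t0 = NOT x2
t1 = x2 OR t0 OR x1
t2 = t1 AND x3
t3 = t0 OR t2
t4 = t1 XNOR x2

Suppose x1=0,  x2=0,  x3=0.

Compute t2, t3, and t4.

t0 = NOT x2 = NOT 0 = 1
t1 = x2 OR t0 OR x1 = 0 OR 1 OR 0 = 1
t2 = t1 AND x3 = 1 AND 0 = 0
t3 = t0 OR t2 = 1 OR 0 = 1
t4 = t1 XNOR x2 = 1 XNOR 0 = 0

t2 = 0, t3 = 1, t4 = 0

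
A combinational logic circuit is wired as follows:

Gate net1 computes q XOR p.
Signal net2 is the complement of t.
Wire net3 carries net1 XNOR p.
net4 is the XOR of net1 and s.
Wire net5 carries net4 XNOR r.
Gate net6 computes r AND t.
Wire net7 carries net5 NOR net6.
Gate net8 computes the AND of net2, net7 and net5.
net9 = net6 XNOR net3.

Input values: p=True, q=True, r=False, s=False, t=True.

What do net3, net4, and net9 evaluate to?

net1 = q XOR p = True XOR True = False
net3 = net1 XNOR p = False XNOR True = False
net4 = net1 XOR s = False XOR False = False
net6 = r AND t = False AND True = False
net9 = net6 XNOR net3 = False XNOR False = True

net3 = False, net4 = False, net9 = True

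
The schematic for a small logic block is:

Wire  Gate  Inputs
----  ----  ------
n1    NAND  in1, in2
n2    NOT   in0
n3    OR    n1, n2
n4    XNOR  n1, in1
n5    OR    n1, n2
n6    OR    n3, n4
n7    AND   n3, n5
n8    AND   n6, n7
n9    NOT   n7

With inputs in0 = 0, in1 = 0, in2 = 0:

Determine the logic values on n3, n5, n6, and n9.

n3 = 1, n5 = 1, n6 = 1, n9 = 0

n1 = in1 NAND in2 = 0 NAND 0 = 1
n2 = NOT in0 = NOT 0 = 1
n3 = n1 OR n2 = 1 OR 1 = 1
n4 = n1 XNOR in1 = 1 XNOR 0 = 0
n5 = n1 OR n2 = 1 OR 1 = 1
n6 = n3 OR n4 = 1 OR 0 = 1
n7 = n3 AND n5 = 1 AND 1 = 1
n9 = NOT n7 = NOT 1 = 0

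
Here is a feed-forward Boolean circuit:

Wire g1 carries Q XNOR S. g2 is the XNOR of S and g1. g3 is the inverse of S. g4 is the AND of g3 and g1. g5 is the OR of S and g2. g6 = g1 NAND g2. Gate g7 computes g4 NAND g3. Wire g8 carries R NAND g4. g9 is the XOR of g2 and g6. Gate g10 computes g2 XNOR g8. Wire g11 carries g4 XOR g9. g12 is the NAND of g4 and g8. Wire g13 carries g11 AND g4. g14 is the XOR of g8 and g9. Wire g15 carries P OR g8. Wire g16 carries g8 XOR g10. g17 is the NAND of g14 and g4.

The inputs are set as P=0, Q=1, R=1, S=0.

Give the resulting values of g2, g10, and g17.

g1 = Q XNOR S = 1 XNOR 0 = 0
g2 = S XNOR g1 = 0 XNOR 0 = 1
g3 = NOT S = NOT 0 = 1
g4 = g3 AND g1 = 1 AND 0 = 0
g6 = g1 NAND g2 = 0 NAND 1 = 1
g8 = R NAND g4 = 1 NAND 0 = 1
g9 = g2 XOR g6 = 1 XOR 1 = 0
g10 = g2 XNOR g8 = 1 XNOR 1 = 1
g14 = g8 XOR g9 = 1 XOR 0 = 1
g17 = g14 NAND g4 = 1 NAND 0 = 1

g2 = 1  g10 = 1  g17 = 1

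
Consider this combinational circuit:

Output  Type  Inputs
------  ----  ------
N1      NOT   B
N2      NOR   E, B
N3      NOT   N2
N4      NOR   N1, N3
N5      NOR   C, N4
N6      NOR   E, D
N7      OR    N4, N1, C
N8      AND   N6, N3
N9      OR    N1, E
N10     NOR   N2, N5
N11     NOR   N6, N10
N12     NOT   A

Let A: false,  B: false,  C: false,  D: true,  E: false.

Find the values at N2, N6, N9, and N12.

N2 = true  N6 = false  N9 = true  N12 = true

N1 = NOT B = NOT false = true
N2 = E NOR B = false NOR false = true
N6 = E NOR D = false NOR true = false
N9 = N1 OR E = true OR false = true
N12 = NOT A = NOT false = true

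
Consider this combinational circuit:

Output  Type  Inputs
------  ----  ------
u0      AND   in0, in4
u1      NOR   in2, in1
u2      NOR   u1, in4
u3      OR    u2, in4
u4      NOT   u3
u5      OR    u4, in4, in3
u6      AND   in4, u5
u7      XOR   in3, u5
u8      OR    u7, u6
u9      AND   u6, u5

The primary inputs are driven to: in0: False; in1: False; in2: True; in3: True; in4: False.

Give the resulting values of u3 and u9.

u3 = True, u9 = False

u1 = in2 NOR in1 = True NOR False = False
u2 = u1 NOR in4 = False NOR False = True
u3 = u2 OR in4 = True OR False = True
u4 = NOT u3 = NOT True = False
u5 = u4 OR in4 OR in3 = False OR False OR True = True
u6 = in4 AND u5 = False AND True = False
u9 = u6 AND u5 = False AND True = False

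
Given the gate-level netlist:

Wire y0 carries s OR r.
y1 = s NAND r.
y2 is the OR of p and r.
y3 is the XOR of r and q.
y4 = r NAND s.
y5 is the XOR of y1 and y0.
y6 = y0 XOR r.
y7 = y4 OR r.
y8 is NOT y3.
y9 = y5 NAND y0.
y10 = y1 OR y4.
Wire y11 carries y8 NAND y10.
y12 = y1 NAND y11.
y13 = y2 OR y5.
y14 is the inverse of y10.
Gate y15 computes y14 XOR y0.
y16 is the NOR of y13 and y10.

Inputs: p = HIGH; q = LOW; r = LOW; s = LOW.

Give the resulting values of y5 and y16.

y5 = HIGH  y16 = LOW

y0 = s OR r = LOW OR LOW = LOW
y1 = s NAND r = LOW NAND LOW = HIGH
y2 = p OR r = HIGH OR LOW = HIGH
y4 = r NAND s = LOW NAND LOW = HIGH
y5 = y1 XOR y0 = HIGH XOR LOW = HIGH
y10 = y1 OR y4 = HIGH OR HIGH = HIGH
y13 = y2 OR y5 = HIGH OR HIGH = HIGH
y16 = y13 NOR y10 = HIGH NOR HIGH = LOW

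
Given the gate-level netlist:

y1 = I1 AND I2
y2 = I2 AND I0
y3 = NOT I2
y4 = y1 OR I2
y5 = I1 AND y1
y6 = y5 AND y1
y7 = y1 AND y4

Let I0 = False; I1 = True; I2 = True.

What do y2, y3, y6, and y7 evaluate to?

y2 = False; y3 = False; y6 = True; y7 = True

y1 = I1 AND I2 = True AND True = True
y2 = I2 AND I0 = True AND False = False
y3 = NOT I2 = NOT True = False
y4 = y1 OR I2 = True OR True = True
y5 = I1 AND y1 = True AND True = True
y6 = y5 AND y1 = True AND True = True
y7 = y1 AND y4 = True AND True = True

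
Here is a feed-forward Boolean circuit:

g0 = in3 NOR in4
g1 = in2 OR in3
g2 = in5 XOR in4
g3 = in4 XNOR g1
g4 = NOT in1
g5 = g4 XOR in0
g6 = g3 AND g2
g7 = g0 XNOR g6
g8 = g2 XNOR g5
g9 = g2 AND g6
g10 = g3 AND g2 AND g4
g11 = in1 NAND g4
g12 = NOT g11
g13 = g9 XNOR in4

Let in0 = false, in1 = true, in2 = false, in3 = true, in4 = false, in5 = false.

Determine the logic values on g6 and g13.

g6 = false, g13 = true

g1 = in2 OR in3 = false OR true = true
g2 = in5 XOR in4 = false XOR false = false
g3 = in4 XNOR g1 = false XNOR true = false
g6 = g3 AND g2 = false AND false = false
g9 = g2 AND g6 = false AND false = false
g13 = g9 XNOR in4 = false XNOR false = true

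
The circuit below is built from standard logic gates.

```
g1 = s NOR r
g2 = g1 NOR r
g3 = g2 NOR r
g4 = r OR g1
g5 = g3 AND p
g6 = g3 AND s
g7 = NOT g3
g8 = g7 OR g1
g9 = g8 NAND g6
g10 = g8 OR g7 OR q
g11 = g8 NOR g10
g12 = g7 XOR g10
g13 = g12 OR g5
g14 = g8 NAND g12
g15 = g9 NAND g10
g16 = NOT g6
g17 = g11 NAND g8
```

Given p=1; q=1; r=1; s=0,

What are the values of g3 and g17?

g3 = 0, g17 = 1

g1 = s NOR r = 0 NOR 1 = 0
g2 = g1 NOR r = 0 NOR 1 = 0
g3 = g2 NOR r = 0 NOR 1 = 0
g7 = NOT g3 = NOT 0 = 1
g8 = g7 OR g1 = 1 OR 0 = 1
g10 = g8 OR g7 OR q = 1 OR 1 OR 1 = 1
g11 = g8 NOR g10 = 1 NOR 1 = 0
g17 = g11 NAND g8 = 0 NAND 1 = 1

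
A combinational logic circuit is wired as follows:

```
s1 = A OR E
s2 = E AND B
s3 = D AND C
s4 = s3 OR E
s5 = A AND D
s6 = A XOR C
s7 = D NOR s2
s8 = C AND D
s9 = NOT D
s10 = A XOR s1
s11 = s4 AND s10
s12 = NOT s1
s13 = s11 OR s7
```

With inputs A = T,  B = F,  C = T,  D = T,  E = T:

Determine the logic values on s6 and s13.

s1 = A OR E = T OR T = T
s2 = E AND B = T AND F = F
s3 = D AND C = T AND T = T
s4 = s3 OR E = T OR T = T
s6 = A XOR C = T XOR T = F
s7 = D NOR s2 = T NOR F = F
s10 = A XOR s1 = T XOR T = F
s11 = s4 AND s10 = T AND F = F
s13 = s11 OR s7 = F OR F = F

s6 = F; s13 = F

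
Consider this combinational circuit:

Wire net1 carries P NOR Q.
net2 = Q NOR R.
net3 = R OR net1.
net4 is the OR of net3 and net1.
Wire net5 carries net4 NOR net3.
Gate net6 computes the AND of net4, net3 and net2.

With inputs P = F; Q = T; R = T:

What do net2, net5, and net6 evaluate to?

net2 = F, net5 = F, net6 = F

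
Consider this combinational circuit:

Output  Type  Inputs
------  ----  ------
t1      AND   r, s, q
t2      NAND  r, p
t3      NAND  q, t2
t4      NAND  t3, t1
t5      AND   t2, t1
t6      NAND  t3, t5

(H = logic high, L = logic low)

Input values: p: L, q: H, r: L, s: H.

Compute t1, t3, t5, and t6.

t1 = r AND s AND q = L AND H AND H = L
t2 = r NAND p = L NAND L = H
t3 = q NAND t2 = H NAND H = L
t5 = t2 AND t1 = H AND L = L
t6 = t3 NAND t5 = L NAND L = H

t1 = L; t3 = L; t5 = L; t6 = H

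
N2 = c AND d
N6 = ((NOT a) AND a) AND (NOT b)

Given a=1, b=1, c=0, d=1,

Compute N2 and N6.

N2 = 0 AND 1 = 0
N6 = ((NOT 1) AND 1) AND (NOT 1) = 0

N2 = 0; N6 = 0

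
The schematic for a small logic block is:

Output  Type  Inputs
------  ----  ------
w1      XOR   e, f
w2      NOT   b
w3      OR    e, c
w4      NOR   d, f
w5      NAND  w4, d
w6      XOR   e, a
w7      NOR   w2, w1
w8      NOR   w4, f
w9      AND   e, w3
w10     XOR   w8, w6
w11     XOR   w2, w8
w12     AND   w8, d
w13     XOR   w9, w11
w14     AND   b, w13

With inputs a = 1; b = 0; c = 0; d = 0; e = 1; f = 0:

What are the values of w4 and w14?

w4 = 1, w14 = 0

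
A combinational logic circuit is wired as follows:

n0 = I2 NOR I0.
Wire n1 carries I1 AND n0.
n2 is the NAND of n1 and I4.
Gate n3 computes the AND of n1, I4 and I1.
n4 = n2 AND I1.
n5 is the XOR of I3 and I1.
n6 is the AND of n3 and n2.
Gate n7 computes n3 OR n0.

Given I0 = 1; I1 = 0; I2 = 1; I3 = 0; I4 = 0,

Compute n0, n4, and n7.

n0 = I2 NOR I0 = 1 NOR 1 = 0
n1 = I1 AND n0 = 0 AND 0 = 0
n2 = n1 NAND I4 = 0 NAND 0 = 1
n3 = n1 AND I4 AND I1 = 0 AND 0 AND 0 = 0
n4 = n2 AND I1 = 1 AND 0 = 0
n7 = n3 OR n0 = 0 OR 0 = 0

n0 = 0; n4 = 0; n7 = 0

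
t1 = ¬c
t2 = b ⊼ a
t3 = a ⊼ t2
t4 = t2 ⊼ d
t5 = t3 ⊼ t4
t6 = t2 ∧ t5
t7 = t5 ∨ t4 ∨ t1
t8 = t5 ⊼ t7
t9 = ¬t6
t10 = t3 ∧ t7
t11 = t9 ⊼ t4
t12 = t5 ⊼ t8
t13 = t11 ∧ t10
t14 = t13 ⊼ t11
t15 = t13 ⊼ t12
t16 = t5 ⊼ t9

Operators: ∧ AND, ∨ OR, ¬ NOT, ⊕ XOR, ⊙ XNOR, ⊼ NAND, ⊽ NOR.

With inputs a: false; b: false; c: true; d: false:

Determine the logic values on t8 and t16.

t1 = NOT c = NOT true = false
t2 = b NAND a = false NAND false = true
t3 = a NAND t2 = false NAND true = true
t4 = t2 NAND d = true NAND false = true
t5 = t3 NAND t4 = true NAND true = false
t6 = t2 AND t5 = true AND false = false
t7 = t5 OR t4 OR t1 = false OR true OR false = true
t8 = t5 NAND t7 = false NAND true = true
t9 = NOT t6 = NOT false = true
t16 = t5 NAND t9 = false NAND true = true

t8 = true  t16 = true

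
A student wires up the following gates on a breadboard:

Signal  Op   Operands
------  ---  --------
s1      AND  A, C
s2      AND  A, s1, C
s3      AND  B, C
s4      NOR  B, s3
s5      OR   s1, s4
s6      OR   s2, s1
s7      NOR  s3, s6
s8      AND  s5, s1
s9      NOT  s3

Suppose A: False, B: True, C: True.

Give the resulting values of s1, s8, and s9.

s1 = A AND C = False AND True = False
s3 = B AND C = True AND True = True
s4 = B NOR s3 = True NOR True = False
s5 = s1 OR s4 = False OR False = False
s8 = s5 AND s1 = False AND False = False
s9 = NOT s3 = NOT True = False

s1 = False, s8 = False, s9 = False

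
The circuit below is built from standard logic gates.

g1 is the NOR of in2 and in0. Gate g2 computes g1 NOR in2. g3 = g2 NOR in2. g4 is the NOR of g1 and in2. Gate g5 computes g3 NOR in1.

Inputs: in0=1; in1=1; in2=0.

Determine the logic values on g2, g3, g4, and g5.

g2 = 1; g3 = 0; g4 = 1; g5 = 0

g1 = in2 NOR in0 = 0 NOR 1 = 0
g2 = g1 NOR in2 = 0 NOR 0 = 1
g3 = g2 NOR in2 = 1 NOR 0 = 0
g4 = g1 NOR in2 = 0 NOR 0 = 1
g5 = g3 NOR in1 = 0 NOR 1 = 0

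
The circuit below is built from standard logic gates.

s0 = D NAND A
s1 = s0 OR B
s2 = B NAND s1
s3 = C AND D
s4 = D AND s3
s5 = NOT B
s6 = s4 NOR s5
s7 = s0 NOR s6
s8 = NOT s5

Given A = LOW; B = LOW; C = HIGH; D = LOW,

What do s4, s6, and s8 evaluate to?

s3 = C AND D = HIGH AND LOW = LOW
s4 = D AND s3 = LOW AND LOW = LOW
s5 = NOT B = NOT LOW = HIGH
s6 = s4 NOR s5 = LOW NOR HIGH = LOW
s8 = NOT s5 = NOT HIGH = LOW

s4 = LOW  s6 = LOW  s8 = LOW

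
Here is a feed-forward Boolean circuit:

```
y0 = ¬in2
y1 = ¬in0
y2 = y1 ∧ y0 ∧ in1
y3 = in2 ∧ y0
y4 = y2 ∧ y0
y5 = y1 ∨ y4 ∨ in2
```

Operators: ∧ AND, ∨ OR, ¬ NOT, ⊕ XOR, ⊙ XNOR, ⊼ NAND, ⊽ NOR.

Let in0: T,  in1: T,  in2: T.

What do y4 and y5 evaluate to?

y0 = NOT in2 = NOT T = F
y1 = NOT in0 = NOT T = F
y2 = y1 AND y0 AND in1 = F AND F AND T = F
y4 = y2 AND y0 = F AND F = F
y5 = y1 OR y4 OR in2 = F OR F OR T = T

y4 = F, y5 = T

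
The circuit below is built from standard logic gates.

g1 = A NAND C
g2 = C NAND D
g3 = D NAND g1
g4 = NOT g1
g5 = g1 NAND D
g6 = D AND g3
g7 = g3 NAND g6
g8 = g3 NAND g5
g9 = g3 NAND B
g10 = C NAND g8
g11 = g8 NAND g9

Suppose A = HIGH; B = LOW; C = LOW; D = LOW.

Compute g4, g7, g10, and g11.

g4 = LOW; g7 = HIGH; g10 = HIGH; g11 = HIGH

g1 = A NAND C = HIGH NAND LOW = HIGH
g3 = D NAND g1 = LOW NAND HIGH = HIGH
g4 = NOT g1 = NOT HIGH = LOW
g5 = g1 NAND D = HIGH NAND LOW = HIGH
g6 = D AND g3 = LOW AND HIGH = LOW
g7 = g3 NAND g6 = HIGH NAND LOW = HIGH
g8 = g3 NAND g5 = HIGH NAND HIGH = LOW
g9 = g3 NAND B = HIGH NAND LOW = HIGH
g10 = C NAND g8 = LOW NAND LOW = HIGH
g11 = g8 NAND g9 = LOW NAND HIGH = HIGH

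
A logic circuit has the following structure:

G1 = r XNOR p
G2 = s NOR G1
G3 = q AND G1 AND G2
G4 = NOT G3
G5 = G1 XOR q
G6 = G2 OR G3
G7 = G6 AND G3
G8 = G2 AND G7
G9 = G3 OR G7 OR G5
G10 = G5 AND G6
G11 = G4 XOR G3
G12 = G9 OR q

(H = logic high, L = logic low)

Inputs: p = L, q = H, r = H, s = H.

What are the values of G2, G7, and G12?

G1 = r XNOR p = H XNOR L = L
G2 = s NOR G1 = H NOR L = L
G3 = q AND G1 AND G2 = H AND L AND L = L
G5 = G1 XOR q = L XOR H = H
G6 = G2 OR G3 = L OR L = L
G7 = G6 AND G3 = L AND L = L
G9 = G3 OR G7 OR G5 = L OR L OR H = H
G12 = G9 OR q = H OR H = H

G2 = L, G7 = L, G12 = H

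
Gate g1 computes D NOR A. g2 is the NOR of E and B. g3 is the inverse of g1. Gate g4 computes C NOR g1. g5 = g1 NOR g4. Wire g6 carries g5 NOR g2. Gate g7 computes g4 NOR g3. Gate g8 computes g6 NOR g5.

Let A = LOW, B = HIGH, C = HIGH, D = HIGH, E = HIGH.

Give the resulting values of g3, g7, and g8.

g3 = HIGH, g7 = LOW, g8 = LOW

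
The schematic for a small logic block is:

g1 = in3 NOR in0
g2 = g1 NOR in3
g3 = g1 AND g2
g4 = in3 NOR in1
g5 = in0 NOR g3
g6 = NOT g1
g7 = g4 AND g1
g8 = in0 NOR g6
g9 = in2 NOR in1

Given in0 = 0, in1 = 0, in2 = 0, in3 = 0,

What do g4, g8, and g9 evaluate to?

g1 = in3 NOR in0 = 0 NOR 0 = 1
g4 = in3 NOR in1 = 0 NOR 0 = 1
g6 = NOT g1 = NOT 1 = 0
g8 = in0 NOR g6 = 0 NOR 0 = 1
g9 = in2 NOR in1 = 0 NOR 0 = 1

g4 = 1, g8 = 1, g9 = 1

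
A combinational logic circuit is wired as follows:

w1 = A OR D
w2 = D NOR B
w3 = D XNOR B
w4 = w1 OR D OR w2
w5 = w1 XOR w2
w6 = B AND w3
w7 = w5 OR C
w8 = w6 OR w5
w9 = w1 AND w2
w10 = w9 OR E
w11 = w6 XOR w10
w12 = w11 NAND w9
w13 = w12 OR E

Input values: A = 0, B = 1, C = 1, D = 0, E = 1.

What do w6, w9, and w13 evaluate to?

w6 = 0, w9 = 0, w13 = 1

w1 = A OR D = 0 OR 0 = 0
w2 = D NOR B = 0 NOR 1 = 0
w3 = D XNOR B = 0 XNOR 1 = 0
w6 = B AND w3 = 1 AND 0 = 0
w9 = w1 AND w2 = 0 AND 0 = 0
w10 = w9 OR E = 0 OR 1 = 1
w11 = w6 XOR w10 = 0 XOR 1 = 1
w12 = w11 NAND w9 = 1 NAND 0 = 1
w13 = w12 OR E = 1 OR 1 = 1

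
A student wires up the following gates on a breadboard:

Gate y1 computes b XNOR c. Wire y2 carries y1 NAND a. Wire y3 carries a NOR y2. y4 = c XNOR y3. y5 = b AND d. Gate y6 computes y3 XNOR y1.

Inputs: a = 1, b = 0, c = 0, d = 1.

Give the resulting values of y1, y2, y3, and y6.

y1 = b XNOR c = 0 XNOR 0 = 1
y2 = y1 NAND a = 1 NAND 1 = 0
y3 = a NOR y2 = 1 NOR 0 = 0
y6 = y3 XNOR y1 = 0 XNOR 1 = 0

y1 = 1  y2 = 0  y3 = 0  y6 = 0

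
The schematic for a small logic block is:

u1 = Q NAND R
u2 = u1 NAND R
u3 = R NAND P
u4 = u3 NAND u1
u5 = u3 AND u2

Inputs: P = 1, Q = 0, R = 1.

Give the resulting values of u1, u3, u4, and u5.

u1 = Q NAND R = 0 NAND 1 = 1
u2 = u1 NAND R = 1 NAND 1 = 0
u3 = R NAND P = 1 NAND 1 = 0
u4 = u3 NAND u1 = 0 NAND 1 = 1
u5 = u3 AND u2 = 0 AND 0 = 0

u1 = 1, u3 = 0, u4 = 1, u5 = 0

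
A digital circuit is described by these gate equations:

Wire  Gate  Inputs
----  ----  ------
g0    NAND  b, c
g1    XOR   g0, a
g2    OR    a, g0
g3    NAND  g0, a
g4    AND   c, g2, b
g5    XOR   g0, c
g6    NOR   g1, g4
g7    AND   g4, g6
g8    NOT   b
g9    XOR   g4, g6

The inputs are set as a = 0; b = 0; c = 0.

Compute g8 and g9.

g8 = 1, g9 = 0

g0 = b NAND c = 0 NAND 0 = 1
g1 = g0 XOR a = 1 XOR 0 = 1
g2 = a OR g0 = 0 OR 1 = 1
g4 = c AND g2 AND b = 0 AND 1 AND 0 = 0
g6 = g1 NOR g4 = 1 NOR 0 = 0
g8 = NOT b = NOT 0 = 1
g9 = g4 XOR g6 = 0 XOR 0 = 0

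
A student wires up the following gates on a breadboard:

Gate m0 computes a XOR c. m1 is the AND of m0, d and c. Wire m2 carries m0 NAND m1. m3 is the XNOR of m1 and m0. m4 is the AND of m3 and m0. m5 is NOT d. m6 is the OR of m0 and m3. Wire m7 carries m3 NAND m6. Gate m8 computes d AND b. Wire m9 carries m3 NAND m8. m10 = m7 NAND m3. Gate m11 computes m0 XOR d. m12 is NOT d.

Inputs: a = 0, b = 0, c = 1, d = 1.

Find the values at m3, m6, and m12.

m3 = 1, m6 = 1, m12 = 0

m0 = a XOR c = 0 XOR 1 = 1
m1 = m0 AND d AND c = 1 AND 1 AND 1 = 1
m3 = m1 XNOR m0 = 1 XNOR 1 = 1
m6 = m0 OR m3 = 1 OR 1 = 1
m12 = NOT d = NOT 1 = 0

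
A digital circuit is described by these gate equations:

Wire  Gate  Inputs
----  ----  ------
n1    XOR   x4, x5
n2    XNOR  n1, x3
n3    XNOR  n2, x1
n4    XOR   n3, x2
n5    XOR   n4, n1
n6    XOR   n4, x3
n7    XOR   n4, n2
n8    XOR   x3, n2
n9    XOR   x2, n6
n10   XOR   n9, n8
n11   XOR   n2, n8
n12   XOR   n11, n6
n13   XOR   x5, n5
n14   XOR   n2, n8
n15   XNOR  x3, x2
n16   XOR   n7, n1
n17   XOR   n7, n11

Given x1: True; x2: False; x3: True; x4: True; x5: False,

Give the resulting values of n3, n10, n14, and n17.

n3 = True, n10 = False, n14 = True, n17 = True

n1 = x4 XOR x5 = True XOR False = True
n2 = n1 XNOR x3 = True XNOR True = True
n3 = n2 XNOR x1 = True XNOR True = True
n4 = n3 XOR x2 = True XOR False = True
n6 = n4 XOR x3 = True XOR True = False
n7 = n4 XOR n2 = True XOR True = False
n8 = x3 XOR n2 = True XOR True = False
n9 = x2 XOR n6 = False XOR False = False
n10 = n9 XOR n8 = False XOR False = False
n11 = n2 XOR n8 = True XOR False = True
n14 = n2 XOR n8 = True XOR False = True
n17 = n7 XOR n11 = False XOR True = True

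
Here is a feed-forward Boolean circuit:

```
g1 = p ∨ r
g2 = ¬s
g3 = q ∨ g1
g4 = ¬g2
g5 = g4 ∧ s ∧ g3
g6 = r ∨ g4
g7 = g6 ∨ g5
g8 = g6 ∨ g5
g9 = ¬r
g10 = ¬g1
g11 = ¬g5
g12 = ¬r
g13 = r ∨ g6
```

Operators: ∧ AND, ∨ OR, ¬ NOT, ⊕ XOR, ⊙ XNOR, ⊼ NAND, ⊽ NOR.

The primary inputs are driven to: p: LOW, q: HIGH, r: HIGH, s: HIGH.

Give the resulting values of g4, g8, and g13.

g4 = HIGH  g8 = HIGH  g13 = HIGH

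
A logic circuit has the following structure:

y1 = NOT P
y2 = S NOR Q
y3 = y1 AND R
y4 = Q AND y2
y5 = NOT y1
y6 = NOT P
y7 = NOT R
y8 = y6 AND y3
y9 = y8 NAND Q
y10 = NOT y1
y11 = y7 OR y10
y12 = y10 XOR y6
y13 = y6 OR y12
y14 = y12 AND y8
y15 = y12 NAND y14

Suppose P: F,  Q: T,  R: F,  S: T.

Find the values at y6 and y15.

y1 = NOT P = NOT F = T
y3 = y1 AND R = T AND F = F
y6 = NOT P = NOT F = T
y8 = y6 AND y3 = T AND F = F
y10 = NOT y1 = NOT T = F
y12 = y10 XOR y6 = F XOR T = T
y14 = y12 AND y8 = T AND F = F
y15 = y12 NAND y14 = T NAND F = T

y6 = T, y15 = T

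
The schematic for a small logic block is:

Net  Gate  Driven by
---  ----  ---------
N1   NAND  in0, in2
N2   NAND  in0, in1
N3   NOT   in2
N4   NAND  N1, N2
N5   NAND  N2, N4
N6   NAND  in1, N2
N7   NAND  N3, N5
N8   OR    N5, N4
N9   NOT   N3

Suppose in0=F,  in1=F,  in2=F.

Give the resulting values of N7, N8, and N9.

N1 = in0 NAND in2 = F NAND F = T
N2 = in0 NAND in1 = F NAND F = T
N3 = NOT in2 = NOT F = T
N4 = N1 NAND N2 = T NAND T = F
N5 = N2 NAND N4 = T NAND F = T
N7 = N3 NAND N5 = T NAND T = F
N8 = N5 OR N4 = T OR F = T
N9 = NOT N3 = NOT T = F

N7 = F; N8 = T; N9 = F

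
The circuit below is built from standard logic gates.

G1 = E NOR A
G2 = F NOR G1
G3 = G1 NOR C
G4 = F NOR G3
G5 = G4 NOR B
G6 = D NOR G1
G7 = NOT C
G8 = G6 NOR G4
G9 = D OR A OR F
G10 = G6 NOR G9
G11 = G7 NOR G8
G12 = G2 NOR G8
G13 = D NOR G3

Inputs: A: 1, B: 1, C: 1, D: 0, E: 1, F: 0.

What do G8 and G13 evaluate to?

G1 = E NOR A = 1 NOR 1 = 0
G3 = G1 NOR C = 0 NOR 1 = 0
G4 = F NOR G3 = 0 NOR 0 = 1
G6 = D NOR G1 = 0 NOR 0 = 1
G8 = G6 NOR G4 = 1 NOR 1 = 0
G13 = D NOR G3 = 0 NOR 0 = 1

G8 = 0, G13 = 1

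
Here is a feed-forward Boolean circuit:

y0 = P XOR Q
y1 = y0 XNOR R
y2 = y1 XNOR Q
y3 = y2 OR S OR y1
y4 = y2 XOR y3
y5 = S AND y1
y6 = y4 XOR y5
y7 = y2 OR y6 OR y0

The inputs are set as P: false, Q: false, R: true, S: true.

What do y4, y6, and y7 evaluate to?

y4 = false, y6 = false, y7 = true

y0 = P XOR Q = false XOR false = false
y1 = y0 XNOR R = false XNOR true = false
y2 = y1 XNOR Q = false XNOR false = true
y3 = y2 OR S OR y1 = true OR true OR false = true
y4 = y2 XOR y3 = true XOR true = false
y5 = S AND y1 = true AND false = false
y6 = y4 XOR y5 = false XOR false = false
y7 = y2 OR y6 OR y0 = true OR false OR false = true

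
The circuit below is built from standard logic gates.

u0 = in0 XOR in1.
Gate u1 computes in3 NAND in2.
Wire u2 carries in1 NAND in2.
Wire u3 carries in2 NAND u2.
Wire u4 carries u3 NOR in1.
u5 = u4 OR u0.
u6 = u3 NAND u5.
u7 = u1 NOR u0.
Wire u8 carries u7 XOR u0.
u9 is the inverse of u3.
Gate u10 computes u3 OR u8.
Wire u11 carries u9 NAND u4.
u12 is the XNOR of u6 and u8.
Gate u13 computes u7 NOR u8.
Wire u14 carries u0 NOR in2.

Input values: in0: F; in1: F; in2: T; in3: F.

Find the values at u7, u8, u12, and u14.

u7 = F  u8 = F  u12 = F  u14 = F

u0 = in0 XOR in1 = F XOR F = F
u1 = in3 NAND in2 = F NAND T = T
u2 = in1 NAND in2 = F NAND T = T
u3 = in2 NAND u2 = T NAND T = F
u4 = u3 NOR in1 = F NOR F = T
u5 = u4 OR u0 = T OR F = T
u6 = u3 NAND u5 = F NAND T = T
u7 = u1 NOR u0 = T NOR F = F
u8 = u7 XOR u0 = F XOR F = F
u12 = u6 XNOR u8 = T XNOR F = F
u14 = u0 NOR in2 = F NOR T = F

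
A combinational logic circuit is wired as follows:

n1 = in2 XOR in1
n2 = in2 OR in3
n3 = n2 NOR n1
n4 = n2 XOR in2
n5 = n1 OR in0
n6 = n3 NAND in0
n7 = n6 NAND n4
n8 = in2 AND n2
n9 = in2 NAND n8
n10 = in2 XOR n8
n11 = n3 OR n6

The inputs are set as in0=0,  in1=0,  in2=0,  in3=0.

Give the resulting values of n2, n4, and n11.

n2 = 0  n4 = 0  n11 = 1

n1 = in2 XOR in1 = 0 XOR 0 = 0
n2 = in2 OR in3 = 0 OR 0 = 0
n3 = n2 NOR n1 = 0 NOR 0 = 1
n4 = n2 XOR in2 = 0 XOR 0 = 0
n6 = n3 NAND in0 = 1 NAND 0 = 1
n11 = n3 OR n6 = 1 OR 1 = 1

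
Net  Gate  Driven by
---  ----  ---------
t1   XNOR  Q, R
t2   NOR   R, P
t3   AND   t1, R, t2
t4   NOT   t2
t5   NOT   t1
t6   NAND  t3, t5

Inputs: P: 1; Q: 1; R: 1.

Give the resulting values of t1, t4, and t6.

t1 = 1, t4 = 1, t6 = 1

t1 = Q XNOR R = 1 XNOR 1 = 1
t2 = R NOR P = 1 NOR 1 = 0
t3 = t1 AND R AND t2 = 1 AND 1 AND 0 = 0
t4 = NOT t2 = NOT 0 = 1
t5 = NOT t1 = NOT 1 = 0
t6 = t3 NAND t5 = 0 NAND 0 = 1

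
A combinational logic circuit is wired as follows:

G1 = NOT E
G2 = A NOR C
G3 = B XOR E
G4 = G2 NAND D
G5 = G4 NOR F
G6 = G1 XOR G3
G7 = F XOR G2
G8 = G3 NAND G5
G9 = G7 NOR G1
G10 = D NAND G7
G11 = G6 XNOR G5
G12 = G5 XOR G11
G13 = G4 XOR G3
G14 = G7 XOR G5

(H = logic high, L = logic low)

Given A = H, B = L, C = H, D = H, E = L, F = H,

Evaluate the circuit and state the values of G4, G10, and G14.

G4 = H; G10 = L; G14 = H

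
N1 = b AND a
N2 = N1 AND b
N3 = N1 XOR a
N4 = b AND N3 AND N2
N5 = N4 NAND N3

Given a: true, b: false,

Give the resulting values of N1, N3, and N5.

N1 = b AND a = false AND true = false
N2 = N1 AND b = false AND false = false
N3 = N1 XOR a = false XOR true = true
N4 = b AND N3 AND N2 = false AND true AND false = false
N5 = N4 NAND N3 = false NAND true = true

N1 = false  N3 = true  N5 = true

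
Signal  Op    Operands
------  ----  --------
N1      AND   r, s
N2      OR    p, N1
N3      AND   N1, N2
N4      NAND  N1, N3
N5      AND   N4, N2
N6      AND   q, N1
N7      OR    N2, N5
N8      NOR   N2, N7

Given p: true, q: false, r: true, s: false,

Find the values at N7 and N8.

N7 = true; N8 = false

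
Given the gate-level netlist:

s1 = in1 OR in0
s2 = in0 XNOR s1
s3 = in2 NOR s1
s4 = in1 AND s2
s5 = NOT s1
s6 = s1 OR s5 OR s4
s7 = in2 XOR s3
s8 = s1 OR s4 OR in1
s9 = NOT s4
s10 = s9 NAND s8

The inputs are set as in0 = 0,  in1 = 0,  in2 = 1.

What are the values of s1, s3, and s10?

s1 = in1 OR in0 = 0 OR 0 = 0
s2 = in0 XNOR s1 = 0 XNOR 0 = 1
s3 = in2 NOR s1 = 1 NOR 0 = 0
s4 = in1 AND s2 = 0 AND 1 = 0
s8 = s1 OR s4 OR in1 = 0 OR 0 OR 0 = 0
s9 = NOT s4 = NOT 0 = 1
s10 = s9 NAND s8 = 1 NAND 0 = 1

s1 = 0  s3 = 0  s10 = 1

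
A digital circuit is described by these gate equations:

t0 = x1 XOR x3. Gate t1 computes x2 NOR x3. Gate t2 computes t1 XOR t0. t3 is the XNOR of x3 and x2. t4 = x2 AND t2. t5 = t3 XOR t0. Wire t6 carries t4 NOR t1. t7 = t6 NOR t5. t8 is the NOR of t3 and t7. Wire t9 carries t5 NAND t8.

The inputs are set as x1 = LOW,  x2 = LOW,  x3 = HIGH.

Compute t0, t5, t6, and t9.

t0 = x1 XOR x3 = LOW XOR HIGH = HIGH
t1 = x2 NOR x3 = LOW NOR HIGH = LOW
t2 = t1 XOR t0 = LOW XOR HIGH = HIGH
t3 = x3 XNOR x2 = HIGH XNOR LOW = LOW
t4 = x2 AND t2 = LOW AND HIGH = LOW
t5 = t3 XOR t0 = LOW XOR HIGH = HIGH
t6 = t4 NOR t1 = LOW NOR LOW = HIGH
t7 = t6 NOR t5 = HIGH NOR HIGH = LOW
t8 = t3 NOR t7 = LOW NOR LOW = HIGH
t9 = t5 NAND t8 = HIGH NAND HIGH = LOW

t0 = HIGH, t5 = HIGH, t6 = HIGH, t9 = LOW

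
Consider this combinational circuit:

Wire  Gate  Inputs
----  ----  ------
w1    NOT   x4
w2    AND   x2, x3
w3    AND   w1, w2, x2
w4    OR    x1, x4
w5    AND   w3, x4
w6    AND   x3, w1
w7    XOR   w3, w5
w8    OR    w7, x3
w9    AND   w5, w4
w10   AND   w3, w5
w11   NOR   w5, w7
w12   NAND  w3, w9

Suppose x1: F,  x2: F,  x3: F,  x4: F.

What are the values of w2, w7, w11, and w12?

w2 = F, w7 = F, w11 = T, w12 = T

w1 = NOT x4 = NOT F = T
w2 = x2 AND x3 = F AND F = F
w3 = w1 AND w2 AND x2 = T AND F AND F = F
w4 = x1 OR x4 = F OR F = F
w5 = w3 AND x4 = F AND F = F
w7 = w3 XOR w5 = F XOR F = F
w9 = w5 AND w4 = F AND F = F
w11 = w5 NOR w7 = F NOR F = T
w12 = w3 NAND w9 = F NAND F = T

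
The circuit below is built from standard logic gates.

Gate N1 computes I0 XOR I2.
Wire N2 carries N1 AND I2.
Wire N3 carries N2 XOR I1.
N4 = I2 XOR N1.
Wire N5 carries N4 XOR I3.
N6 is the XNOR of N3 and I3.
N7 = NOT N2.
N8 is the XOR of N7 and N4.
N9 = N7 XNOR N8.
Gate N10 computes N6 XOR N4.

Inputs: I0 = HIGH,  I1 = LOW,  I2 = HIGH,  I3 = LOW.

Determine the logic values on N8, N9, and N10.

N8 = LOW, N9 = LOW, N10 = LOW

N1 = I0 XOR I2 = HIGH XOR HIGH = LOW
N2 = N1 AND I2 = LOW AND HIGH = LOW
N3 = N2 XOR I1 = LOW XOR LOW = LOW
N4 = I2 XOR N1 = HIGH XOR LOW = HIGH
N6 = N3 XNOR I3 = LOW XNOR LOW = HIGH
N7 = NOT N2 = NOT LOW = HIGH
N8 = N7 XOR N4 = HIGH XOR HIGH = LOW
N9 = N7 XNOR N8 = HIGH XNOR LOW = LOW
N10 = N6 XOR N4 = HIGH XOR HIGH = LOW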